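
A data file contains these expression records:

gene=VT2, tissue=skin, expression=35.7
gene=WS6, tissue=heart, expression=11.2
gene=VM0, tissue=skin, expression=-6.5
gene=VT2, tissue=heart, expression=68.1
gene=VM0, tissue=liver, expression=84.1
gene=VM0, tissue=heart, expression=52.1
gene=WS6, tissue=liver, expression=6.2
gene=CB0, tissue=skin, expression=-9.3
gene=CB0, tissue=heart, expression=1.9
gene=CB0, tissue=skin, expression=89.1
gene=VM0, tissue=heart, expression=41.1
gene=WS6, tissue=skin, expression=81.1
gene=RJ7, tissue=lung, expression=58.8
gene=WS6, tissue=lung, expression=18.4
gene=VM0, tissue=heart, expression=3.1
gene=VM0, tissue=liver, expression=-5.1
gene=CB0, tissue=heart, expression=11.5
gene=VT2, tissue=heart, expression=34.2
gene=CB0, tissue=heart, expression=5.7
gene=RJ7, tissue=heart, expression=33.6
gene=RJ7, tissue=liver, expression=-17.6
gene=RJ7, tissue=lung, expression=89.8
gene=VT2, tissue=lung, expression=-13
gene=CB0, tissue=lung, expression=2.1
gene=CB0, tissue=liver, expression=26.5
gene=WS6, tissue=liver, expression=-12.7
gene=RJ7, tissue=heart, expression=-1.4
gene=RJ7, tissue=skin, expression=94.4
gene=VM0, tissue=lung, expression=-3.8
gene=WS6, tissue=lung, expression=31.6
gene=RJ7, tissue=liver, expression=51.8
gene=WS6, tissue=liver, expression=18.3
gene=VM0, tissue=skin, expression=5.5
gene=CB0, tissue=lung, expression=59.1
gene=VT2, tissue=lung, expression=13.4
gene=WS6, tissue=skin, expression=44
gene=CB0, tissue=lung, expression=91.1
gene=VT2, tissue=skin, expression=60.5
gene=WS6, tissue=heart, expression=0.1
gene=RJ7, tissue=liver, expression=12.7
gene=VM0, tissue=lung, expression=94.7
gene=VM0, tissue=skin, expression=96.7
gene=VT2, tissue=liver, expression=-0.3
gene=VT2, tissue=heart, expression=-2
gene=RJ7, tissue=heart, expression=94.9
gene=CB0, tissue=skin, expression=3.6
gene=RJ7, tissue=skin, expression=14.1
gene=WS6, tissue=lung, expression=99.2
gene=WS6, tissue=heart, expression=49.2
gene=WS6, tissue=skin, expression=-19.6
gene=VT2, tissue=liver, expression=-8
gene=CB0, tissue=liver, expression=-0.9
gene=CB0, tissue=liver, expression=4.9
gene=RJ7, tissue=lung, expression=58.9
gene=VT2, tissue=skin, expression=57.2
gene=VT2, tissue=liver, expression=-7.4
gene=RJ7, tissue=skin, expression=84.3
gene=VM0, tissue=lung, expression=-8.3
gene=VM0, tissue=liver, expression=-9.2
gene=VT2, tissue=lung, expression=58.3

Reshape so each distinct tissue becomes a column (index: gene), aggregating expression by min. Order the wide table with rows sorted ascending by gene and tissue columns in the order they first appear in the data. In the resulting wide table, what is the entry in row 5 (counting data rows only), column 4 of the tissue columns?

With rows sorted ascending by gene, row 5 is gene=WS6. tissue columns in first-appearance order: skin, heart, liver, lung; column 4 is lung.
Long rows with gene=WS6, tissue=lung: min(18.4, 31.6, 99.2) = 18.4.

18.4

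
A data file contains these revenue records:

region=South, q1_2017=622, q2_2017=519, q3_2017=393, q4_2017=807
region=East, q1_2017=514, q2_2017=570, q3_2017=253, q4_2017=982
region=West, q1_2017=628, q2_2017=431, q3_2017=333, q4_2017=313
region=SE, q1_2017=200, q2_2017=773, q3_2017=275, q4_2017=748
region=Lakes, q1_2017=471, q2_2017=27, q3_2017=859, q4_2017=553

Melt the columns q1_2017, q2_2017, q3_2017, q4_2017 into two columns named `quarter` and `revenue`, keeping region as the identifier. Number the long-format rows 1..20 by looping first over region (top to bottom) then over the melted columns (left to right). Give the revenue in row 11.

333

20 rows total (5 × 4). Row 11: index ⌊(11-1)/4⌋ = 2 into region → West; (11-1) mod 4 = 2 into the melted columns → q3_2017.
So row 11 is (West, q3_2017, 333); revenue = 333.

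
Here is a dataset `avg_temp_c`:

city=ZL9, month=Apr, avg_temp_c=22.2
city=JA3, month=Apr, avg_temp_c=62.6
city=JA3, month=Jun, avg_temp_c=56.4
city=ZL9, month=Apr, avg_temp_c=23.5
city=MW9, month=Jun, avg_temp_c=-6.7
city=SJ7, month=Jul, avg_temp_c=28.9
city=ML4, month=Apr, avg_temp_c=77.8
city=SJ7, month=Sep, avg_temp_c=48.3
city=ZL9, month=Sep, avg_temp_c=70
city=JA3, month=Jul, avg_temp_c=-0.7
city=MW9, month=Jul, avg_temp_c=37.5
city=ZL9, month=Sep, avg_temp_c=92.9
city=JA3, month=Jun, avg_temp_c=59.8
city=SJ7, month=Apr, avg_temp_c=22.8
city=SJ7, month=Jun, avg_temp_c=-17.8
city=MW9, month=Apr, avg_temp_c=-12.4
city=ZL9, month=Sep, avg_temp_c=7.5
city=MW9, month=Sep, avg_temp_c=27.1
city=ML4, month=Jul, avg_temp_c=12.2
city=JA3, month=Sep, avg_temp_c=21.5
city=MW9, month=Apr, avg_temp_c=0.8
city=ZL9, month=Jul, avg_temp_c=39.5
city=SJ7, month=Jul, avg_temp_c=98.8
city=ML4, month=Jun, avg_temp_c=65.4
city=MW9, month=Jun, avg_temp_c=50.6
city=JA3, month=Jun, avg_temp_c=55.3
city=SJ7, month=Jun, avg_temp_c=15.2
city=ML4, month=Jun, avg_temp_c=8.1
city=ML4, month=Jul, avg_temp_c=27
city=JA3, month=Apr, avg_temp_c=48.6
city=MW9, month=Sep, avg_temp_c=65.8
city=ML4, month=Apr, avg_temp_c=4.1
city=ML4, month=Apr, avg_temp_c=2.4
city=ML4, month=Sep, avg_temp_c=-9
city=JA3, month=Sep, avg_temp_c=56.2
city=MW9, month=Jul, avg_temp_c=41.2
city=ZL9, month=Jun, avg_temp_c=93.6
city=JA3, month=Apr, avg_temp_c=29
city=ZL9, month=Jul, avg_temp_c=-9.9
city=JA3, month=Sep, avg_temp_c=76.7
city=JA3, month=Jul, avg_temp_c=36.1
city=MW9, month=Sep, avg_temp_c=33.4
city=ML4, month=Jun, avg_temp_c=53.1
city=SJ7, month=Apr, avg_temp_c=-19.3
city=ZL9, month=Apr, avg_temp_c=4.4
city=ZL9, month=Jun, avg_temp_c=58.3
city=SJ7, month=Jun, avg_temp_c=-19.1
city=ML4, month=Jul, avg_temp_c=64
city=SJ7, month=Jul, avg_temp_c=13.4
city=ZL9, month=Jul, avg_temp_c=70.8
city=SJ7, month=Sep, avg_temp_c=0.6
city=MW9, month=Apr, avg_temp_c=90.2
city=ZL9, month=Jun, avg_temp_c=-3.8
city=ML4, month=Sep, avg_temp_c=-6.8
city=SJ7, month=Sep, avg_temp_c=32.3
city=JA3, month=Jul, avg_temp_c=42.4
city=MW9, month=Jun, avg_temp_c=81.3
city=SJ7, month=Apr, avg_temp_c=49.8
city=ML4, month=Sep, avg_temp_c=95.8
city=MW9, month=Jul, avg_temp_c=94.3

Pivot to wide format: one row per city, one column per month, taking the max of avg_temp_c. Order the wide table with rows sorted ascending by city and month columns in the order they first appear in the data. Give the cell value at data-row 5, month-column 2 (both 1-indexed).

With rows sorted ascending by city, row 5 is city=ZL9. month columns in first-appearance order: Apr, Jun, Jul, Sep; column 2 is Jun.
Long rows with city=ZL9, month=Jun: max(93.6, 58.3, -3.8) = 93.6.

93.6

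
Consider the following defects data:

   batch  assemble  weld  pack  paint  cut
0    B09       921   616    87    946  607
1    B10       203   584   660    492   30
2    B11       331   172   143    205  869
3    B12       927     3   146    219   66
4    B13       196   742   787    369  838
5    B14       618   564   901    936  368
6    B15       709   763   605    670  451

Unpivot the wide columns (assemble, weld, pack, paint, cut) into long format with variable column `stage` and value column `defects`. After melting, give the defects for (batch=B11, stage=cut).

869

Unpivoting turns each (batch, wide-column) pair into one long row.
The wide cell at row B11, column cut holds 869, so the long row (B11, cut) has defects=869.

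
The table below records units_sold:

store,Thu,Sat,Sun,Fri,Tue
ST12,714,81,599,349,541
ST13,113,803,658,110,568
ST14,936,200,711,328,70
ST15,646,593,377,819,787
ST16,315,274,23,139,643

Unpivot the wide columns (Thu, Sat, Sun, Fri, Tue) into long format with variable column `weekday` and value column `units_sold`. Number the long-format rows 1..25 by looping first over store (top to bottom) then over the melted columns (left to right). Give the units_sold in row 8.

658

25 rows total (5 × 5). Row 8: index ⌊(8-1)/5⌋ = 1 into store → ST13; (8-1) mod 5 = 2 into the melted columns → Sun.
So row 8 is (ST13, Sun, 658); units_sold = 658.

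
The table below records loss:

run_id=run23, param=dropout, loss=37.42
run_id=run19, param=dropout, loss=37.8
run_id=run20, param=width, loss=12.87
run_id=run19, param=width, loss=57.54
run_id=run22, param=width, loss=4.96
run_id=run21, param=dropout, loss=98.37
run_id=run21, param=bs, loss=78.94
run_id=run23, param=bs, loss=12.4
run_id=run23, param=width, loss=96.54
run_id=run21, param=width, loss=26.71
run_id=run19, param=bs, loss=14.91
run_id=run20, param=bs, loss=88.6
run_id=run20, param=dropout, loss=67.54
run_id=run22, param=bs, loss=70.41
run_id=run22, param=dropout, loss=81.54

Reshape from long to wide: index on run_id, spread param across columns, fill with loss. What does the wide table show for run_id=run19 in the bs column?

Wide layout: rows indexed by run_id, columns are the 3 distinct param values (dropout, width, bs).
Cell (run_id=run19, param=bs) draws from the long row where run_id=run19 and param=bs, which has loss=14.91.

14.91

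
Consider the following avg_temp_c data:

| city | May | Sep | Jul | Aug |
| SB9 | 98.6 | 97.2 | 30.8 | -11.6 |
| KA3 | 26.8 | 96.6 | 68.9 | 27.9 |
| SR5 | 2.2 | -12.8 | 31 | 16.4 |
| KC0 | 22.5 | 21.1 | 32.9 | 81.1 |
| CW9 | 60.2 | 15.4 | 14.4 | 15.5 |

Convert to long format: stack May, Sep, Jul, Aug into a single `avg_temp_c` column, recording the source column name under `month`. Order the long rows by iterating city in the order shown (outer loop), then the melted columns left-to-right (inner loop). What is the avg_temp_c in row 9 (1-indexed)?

20 rows total (5 × 4). Row 9: index ⌊(9-1)/4⌋ = 2 into city → SR5; (9-1) mod 4 = 0 into the melted columns → May.
So row 9 is (SR5, May, 2.2); avg_temp_c = 2.2.

2.2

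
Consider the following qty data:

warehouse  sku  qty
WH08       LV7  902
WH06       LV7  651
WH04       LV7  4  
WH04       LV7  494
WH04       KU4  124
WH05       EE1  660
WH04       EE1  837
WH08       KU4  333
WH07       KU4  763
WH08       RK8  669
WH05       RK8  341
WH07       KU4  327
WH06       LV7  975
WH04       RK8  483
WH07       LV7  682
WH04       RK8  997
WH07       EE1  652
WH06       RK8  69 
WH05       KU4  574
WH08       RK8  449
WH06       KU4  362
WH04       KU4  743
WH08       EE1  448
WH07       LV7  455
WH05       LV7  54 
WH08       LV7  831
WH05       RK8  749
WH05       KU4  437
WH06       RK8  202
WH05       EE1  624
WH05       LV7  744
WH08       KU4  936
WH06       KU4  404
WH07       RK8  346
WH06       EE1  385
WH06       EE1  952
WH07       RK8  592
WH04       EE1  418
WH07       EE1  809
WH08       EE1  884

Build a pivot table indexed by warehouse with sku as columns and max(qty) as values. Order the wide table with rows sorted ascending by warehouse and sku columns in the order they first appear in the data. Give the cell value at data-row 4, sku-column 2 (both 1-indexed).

With rows sorted ascending by warehouse, row 4 is warehouse=WH07. sku columns in first-appearance order: LV7, KU4, EE1, RK8; column 2 is KU4.
Long rows with warehouse=WH07, sku=KU4: max(763, 327) = 763.

763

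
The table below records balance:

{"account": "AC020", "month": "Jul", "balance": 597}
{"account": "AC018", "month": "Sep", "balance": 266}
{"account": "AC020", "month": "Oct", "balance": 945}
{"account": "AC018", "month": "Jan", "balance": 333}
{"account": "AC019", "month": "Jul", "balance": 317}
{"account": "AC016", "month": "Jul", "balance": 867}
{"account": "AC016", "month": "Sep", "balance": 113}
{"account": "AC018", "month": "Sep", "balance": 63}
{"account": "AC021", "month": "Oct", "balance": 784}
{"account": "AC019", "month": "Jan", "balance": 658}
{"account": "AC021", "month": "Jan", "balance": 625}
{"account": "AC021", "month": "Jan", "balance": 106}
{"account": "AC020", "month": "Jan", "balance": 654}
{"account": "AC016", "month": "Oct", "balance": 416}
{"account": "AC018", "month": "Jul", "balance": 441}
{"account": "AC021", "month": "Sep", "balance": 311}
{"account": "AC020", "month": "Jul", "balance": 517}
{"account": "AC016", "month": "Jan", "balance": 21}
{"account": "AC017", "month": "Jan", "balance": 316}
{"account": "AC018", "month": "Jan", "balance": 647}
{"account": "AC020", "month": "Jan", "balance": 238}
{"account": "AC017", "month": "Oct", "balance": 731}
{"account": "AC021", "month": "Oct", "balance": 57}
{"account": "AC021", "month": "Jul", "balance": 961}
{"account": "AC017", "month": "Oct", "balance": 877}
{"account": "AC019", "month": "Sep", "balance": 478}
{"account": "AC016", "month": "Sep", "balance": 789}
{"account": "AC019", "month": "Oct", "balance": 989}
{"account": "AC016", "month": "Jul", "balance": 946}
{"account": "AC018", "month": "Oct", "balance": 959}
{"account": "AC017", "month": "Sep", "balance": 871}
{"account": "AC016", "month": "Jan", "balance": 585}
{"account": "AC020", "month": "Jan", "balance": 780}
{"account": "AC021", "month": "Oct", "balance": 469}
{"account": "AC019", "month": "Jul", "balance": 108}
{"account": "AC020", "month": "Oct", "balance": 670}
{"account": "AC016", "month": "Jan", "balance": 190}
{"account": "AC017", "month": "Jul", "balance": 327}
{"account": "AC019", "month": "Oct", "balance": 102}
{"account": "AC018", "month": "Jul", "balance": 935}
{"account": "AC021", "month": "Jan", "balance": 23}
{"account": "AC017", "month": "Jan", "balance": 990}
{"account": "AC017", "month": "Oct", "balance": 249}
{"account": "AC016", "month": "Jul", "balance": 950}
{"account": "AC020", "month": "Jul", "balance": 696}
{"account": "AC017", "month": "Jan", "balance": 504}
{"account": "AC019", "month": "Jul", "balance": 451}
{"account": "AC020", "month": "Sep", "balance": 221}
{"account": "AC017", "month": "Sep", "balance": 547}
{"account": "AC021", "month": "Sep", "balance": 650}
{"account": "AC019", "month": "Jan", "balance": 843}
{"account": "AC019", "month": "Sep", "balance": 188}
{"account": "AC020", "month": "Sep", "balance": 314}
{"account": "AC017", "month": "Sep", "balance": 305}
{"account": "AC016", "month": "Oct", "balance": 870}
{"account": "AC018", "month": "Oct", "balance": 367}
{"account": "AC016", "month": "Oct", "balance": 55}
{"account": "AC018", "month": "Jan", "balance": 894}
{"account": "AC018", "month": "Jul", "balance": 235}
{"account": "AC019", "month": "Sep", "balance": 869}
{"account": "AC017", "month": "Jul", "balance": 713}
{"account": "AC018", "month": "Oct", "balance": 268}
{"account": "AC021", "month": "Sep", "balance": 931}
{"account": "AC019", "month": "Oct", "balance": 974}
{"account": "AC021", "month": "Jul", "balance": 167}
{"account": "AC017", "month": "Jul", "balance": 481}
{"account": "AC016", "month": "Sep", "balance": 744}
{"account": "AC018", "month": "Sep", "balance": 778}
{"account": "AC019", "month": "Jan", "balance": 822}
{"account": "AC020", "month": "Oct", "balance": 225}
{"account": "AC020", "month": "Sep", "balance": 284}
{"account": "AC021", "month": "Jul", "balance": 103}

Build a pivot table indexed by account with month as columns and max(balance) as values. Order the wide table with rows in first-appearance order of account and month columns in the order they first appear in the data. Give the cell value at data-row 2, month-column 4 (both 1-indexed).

894

With rows in first-appearance order of account, row 2 is account=AC018. month columns in first-appearance order: Jul, Sep, Oct, Jan; column 4 is Jan.
Long rows with account=AC018, month=Jan: max(333, 647, 894) = 894.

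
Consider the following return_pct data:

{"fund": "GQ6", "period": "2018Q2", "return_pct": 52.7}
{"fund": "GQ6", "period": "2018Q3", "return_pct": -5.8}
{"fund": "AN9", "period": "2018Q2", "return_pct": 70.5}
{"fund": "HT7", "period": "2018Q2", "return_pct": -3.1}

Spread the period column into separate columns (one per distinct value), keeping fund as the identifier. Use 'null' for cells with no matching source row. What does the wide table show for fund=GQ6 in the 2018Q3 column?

-5.8

The long row with fund=GQ6, period=2018Q3 has return_pct=-5.8.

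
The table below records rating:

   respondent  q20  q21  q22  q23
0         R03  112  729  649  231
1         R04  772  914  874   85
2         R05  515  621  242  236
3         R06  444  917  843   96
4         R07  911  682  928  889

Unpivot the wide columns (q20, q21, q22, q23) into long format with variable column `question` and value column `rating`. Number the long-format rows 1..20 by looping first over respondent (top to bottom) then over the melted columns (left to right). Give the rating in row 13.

444

20 rows total (5 × 4). Row 13: index ⌊(13-1)/4⌋ = 3 into respondent → R06; (13-1) mod 4 = 0 into the melted columns → q20.
So row 13 is (R06, q20, 444); rating = 444.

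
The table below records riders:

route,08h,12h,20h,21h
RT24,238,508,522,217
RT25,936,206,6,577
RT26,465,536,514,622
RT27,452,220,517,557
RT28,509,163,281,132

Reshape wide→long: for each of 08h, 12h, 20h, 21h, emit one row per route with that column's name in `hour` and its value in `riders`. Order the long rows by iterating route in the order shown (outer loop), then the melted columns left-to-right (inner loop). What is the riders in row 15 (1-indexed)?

517

20 rows total (5 × 4). Row 15: index ⌊(15-1)/4⌋ = 3 into route → RT27; (15-1) mod 4 = 2 into the melted columns → 20h.
So row 15 is (RT27, 20h, 517); riders = 517.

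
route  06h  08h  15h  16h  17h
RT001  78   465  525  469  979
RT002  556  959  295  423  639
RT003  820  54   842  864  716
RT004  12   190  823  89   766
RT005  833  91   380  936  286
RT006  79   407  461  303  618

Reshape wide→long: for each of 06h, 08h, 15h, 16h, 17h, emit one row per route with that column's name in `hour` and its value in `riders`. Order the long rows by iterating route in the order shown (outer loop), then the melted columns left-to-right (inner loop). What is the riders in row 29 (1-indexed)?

303

30 rows total (6 × 5). Row 29: index ⌊(29-1)/5⌋ = 5 into route → RT006; (29-1) mod 5 = 3 into the melted columns → 16h.
So row 29 is (RT006, 16h, 303); riders = 303.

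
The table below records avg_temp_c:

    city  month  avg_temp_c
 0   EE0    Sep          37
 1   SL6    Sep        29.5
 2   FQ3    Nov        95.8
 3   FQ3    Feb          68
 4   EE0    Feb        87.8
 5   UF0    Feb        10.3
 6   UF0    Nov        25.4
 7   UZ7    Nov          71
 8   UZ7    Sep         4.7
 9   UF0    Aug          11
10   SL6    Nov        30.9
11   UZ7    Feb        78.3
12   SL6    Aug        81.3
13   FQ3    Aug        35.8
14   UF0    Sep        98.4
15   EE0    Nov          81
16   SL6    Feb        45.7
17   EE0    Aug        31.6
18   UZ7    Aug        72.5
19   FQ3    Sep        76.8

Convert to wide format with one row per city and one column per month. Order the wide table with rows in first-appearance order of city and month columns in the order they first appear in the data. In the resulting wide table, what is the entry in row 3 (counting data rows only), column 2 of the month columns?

95.8

With rows in first-appearance order of city, row 3 is city=FQ3. month columns in first-appearance order: Sep, Nov, Feb, Aug; column 2 is Nov.
Long rows with city=FQ3, month=Nov: avg_temp_c = 95.8.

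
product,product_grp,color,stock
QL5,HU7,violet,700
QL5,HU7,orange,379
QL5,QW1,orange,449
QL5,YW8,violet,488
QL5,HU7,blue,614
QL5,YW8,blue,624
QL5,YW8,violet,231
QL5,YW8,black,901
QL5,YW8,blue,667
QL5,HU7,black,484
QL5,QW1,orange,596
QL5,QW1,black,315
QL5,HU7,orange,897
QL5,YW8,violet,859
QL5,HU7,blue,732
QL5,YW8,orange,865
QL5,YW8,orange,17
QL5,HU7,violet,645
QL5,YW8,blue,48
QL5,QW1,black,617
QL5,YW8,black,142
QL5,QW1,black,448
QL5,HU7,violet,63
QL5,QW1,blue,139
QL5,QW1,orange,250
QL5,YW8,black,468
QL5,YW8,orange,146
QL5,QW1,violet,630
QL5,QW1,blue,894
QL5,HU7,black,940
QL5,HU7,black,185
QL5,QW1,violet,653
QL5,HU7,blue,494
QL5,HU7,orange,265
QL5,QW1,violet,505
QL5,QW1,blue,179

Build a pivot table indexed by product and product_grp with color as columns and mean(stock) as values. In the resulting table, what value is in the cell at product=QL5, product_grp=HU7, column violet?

Rows with product=QL5, product_grp=HU7 and color=violet: stock values are 700, 645, 63.
(700 + 645 + 63) / 3 = 469.33.

469.33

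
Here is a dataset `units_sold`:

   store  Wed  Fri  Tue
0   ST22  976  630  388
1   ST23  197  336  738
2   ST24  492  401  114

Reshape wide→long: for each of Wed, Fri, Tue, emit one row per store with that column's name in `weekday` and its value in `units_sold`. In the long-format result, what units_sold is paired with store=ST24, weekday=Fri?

Unpivoting turns each (store, wide-column) pair into one long row.
The wide cell at row ST24, column Fri holds 401, so the long row (ST24, Fri) has units_sold=401.

401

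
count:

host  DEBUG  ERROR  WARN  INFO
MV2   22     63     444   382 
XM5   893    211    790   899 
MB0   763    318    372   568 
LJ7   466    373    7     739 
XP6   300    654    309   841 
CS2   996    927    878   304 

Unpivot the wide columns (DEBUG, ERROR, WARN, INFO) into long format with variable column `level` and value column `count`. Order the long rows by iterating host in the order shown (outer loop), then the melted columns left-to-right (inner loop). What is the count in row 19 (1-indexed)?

309

24 rows total (6 × 4). Row 19: index ⌊(19-1)/4⌋ = 4 into host → XP6; (19-1) mod 4 = 2 into the melted columns → WARN.
So row 19 is (XP6, WARN, 309); count = 309.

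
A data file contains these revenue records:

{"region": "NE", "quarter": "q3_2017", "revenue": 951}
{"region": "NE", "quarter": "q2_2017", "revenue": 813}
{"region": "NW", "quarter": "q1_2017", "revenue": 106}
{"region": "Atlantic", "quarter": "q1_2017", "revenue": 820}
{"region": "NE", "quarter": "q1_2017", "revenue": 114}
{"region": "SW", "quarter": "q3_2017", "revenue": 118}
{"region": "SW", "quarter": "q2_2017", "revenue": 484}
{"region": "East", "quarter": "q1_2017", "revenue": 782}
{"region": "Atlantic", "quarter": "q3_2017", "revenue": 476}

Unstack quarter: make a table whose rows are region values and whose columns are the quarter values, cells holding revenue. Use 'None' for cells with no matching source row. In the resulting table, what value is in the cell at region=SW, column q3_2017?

118

The long row with region=SW, quarter=q3_2017 has revenue=118.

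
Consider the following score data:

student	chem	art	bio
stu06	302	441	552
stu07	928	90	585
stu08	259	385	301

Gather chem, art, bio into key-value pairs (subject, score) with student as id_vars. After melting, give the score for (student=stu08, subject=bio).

301

Unpivoting turns each (student, wide-column) pair into one long row.
The wide cell at row stu08, column bio holds 301, so the long row (stu08, bio) has score=301.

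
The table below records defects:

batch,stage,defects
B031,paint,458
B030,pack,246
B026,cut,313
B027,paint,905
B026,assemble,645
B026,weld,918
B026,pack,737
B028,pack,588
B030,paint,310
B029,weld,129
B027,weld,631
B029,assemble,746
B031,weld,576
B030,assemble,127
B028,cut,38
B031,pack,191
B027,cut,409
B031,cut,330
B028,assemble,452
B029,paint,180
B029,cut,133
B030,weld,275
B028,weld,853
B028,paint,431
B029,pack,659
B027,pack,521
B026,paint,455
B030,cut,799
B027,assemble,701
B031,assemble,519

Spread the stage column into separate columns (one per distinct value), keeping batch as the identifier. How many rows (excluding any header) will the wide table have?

6

6 distinct batch values → 6 rows.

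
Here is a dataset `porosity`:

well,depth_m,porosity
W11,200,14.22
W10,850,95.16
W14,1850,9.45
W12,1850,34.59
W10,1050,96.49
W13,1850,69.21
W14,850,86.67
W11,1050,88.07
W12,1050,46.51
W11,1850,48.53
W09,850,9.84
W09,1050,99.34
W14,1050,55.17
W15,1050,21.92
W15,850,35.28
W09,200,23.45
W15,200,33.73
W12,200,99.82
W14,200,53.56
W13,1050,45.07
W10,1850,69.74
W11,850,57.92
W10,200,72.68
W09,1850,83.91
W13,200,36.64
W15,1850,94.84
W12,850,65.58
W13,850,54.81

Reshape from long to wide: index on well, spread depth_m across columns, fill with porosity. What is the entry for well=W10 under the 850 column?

Wide layout: rows indexed by well, columns are the 4 distinct depth_m values (200, 850, 1850, 1050).
Cell (well=W10, depth_m=850) draws from the long row where well=W10 and depth_m=850, which has porosity=95.16.

95.16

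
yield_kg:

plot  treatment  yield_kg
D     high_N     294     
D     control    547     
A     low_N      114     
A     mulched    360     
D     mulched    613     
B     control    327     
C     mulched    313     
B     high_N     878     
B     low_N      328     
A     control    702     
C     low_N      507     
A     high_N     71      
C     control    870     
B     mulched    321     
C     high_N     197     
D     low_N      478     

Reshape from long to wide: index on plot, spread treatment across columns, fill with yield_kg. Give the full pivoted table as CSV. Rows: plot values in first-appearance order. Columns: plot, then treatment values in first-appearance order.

plot,high_N,control,low_N,mulched
D,294,547,478,613
A,71,702,114,360
B,878,327,328,321
C,197,870,507,313

Columns: plot plus the 4 distinct treatment values (high_N, control, low_N, mulched).
For example, row D column high_N takes yield_kg=294 from the long row (D, high_N).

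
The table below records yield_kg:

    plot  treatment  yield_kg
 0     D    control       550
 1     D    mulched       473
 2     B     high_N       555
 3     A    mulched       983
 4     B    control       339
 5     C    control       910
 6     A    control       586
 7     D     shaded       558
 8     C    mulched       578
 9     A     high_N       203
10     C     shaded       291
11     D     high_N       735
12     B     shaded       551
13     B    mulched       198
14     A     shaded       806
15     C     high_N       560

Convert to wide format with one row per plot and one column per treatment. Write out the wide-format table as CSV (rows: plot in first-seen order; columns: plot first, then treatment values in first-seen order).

Columns: plot plus the 4 distinct treatment values (control, mulched, high_N, shaded).
For example, row D column control takes yield_kg=550 from the long row (D, control).

plot,control,mulched,high_N,shaded
D,550,473,735,558
B,339,198,555,551
A,586,983,203,806
C,910,578,560,291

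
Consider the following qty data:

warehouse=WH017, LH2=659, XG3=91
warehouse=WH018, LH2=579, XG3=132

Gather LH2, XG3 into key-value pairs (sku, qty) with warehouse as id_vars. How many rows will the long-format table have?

4

2 warehouse values × 2 melted columns = 4 rows.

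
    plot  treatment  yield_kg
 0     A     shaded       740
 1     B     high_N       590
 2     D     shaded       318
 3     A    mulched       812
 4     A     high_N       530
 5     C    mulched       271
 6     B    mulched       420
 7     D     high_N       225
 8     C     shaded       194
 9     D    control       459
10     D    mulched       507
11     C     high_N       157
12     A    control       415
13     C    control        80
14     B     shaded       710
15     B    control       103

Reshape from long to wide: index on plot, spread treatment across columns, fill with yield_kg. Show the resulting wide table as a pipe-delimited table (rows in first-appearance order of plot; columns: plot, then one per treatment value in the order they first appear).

Columns: plot plus the 4 distinct treatment values (shaded, high_N, mulched, control).
For example, row A column shaded takes yield_kg=740 from the long row (A, shaded).

| plot | shaded | high_N | mulched | control |
| A | 740 | 530 | 812 | 415 |
| B | 710 | 590 | 420 | 103 |
| D | 318 | 225 | 507 | 459 |
| C | 194 | 157 | 271 | 80 |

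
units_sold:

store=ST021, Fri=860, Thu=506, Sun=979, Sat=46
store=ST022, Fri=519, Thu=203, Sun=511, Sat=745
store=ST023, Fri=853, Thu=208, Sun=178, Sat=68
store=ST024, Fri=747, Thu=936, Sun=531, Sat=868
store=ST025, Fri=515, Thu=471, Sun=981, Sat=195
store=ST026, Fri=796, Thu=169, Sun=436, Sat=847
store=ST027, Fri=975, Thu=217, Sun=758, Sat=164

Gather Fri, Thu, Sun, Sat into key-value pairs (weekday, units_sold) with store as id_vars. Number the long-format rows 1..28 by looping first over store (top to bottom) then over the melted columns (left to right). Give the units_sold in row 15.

531

28 rows total (7 × 4). Row 15: index ⌊(15-1)/4⌋ = 3 into store → ST024; (15-1) mod 4 = 2 into the melted columns → Sun.
So row 15 is (ST024, Sun, 531); units_sold = 531.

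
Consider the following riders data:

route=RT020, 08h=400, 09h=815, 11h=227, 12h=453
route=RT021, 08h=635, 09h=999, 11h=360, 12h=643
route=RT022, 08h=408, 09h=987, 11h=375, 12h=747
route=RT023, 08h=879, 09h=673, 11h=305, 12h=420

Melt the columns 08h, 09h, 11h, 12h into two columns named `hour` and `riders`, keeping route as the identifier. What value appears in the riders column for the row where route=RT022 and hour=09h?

Unpivoting turns each (route, wide-column) pair into one long row.
The wide cell at row RT022, column 09h holds 987, so the long row (RT022, 09h) has riders=987.

987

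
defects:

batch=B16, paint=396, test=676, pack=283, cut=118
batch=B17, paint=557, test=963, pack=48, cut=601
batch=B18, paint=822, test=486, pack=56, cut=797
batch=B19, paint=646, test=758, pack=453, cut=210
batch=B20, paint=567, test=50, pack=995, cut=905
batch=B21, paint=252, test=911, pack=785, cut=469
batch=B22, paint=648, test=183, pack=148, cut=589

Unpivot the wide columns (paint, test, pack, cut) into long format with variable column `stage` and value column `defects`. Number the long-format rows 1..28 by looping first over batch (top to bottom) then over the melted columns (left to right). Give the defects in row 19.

28 rows total (7 × 4). Row 19: index ⌊(19-1)/4⌋ = 4 into batch → B20; (19-1) mod 4 = 2 into the melted columns → pack.
So row 19 is (B20, pack, 995); defects = 995.

995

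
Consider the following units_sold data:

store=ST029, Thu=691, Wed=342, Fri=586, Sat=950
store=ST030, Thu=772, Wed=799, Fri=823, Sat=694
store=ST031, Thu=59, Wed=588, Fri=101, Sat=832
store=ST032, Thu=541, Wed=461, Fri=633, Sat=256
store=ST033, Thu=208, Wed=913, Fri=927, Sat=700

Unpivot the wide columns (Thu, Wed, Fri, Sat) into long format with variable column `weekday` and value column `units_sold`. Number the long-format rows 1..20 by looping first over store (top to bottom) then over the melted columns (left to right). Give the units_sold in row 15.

633

20 rows total (5 × 4). Row 15: index ⌊(15-1)/4⌋ = 3 into store → ST032; (15-1) mod 4 = 2 into the melted columns → Fri.
So row 15 is (ST032, Fri, 633); units_sold = 633.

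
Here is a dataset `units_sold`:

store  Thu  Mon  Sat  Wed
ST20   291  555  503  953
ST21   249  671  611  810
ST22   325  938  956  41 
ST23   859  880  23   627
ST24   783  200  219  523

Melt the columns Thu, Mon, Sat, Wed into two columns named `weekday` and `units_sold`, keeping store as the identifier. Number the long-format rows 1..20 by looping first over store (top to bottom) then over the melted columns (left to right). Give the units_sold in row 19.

20 rows total (5 × 4). Row 19: index ⌊(19-1)/4⌋ = 4 into store → ST24; (19-1) mod 4 = 2 into the melted columns → Sat.
So row 19 is (ST24, Sat, 219); units_sold = 219.

219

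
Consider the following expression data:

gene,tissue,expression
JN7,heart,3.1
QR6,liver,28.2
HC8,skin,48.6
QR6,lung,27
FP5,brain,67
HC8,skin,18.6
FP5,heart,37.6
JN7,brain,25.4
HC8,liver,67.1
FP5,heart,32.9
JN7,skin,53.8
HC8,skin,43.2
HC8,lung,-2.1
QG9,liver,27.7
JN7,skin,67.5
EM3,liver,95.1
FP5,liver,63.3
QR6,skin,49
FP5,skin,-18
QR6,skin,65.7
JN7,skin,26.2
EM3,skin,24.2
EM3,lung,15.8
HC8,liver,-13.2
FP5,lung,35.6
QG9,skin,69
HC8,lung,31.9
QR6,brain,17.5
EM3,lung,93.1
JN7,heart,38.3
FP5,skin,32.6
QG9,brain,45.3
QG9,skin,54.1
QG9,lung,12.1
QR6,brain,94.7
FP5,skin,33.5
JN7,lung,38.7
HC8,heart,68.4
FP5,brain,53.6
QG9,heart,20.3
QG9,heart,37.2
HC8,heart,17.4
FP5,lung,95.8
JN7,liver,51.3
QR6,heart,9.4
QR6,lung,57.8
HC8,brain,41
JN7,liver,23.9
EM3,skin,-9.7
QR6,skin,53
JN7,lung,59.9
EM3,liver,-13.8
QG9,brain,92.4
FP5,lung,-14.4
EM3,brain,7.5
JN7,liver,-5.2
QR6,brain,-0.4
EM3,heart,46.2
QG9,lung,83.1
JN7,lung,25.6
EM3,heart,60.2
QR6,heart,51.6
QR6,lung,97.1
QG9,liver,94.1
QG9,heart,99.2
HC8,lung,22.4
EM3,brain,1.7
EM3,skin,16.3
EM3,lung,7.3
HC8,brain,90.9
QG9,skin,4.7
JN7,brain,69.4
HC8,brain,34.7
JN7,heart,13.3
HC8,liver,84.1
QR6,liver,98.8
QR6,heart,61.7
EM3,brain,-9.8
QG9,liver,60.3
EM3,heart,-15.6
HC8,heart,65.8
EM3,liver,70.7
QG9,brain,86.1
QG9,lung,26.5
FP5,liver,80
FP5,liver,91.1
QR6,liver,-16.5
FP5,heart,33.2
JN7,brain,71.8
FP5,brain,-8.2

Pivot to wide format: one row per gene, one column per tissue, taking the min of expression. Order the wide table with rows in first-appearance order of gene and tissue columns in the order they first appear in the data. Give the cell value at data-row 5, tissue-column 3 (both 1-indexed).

With rows in first-appearance order of gene, row 5 is gene=QG9. tissue columns in first-appearance order: heart, liver, skin, lung, brain; column 3 is skin.
Long rows with gene=QG9, tissue=skin: min(69, 54.1, 4.7) = 4.7.

4.7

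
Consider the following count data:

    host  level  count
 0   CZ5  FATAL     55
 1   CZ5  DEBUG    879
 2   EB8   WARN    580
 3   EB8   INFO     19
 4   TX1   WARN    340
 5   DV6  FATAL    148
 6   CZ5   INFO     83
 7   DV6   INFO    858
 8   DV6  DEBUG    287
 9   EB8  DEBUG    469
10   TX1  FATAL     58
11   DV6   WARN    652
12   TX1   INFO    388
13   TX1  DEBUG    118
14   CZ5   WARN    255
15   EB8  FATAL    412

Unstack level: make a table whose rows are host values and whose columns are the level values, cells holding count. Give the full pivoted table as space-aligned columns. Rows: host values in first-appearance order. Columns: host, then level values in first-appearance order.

host  FATAL  DEBUG  WARN  INFO
CZ5   55     879    255   83  
EB8   412    469    580   19  
TX1   58     118    340   388 
DV6   148    287    652   858 

Columns: host plus the 4 distinct level values (FATAL, DEBUG, WARN, INFO).
For example, row CZ5 column FATAL takes count=55 from the long row (CZ5, FATAL).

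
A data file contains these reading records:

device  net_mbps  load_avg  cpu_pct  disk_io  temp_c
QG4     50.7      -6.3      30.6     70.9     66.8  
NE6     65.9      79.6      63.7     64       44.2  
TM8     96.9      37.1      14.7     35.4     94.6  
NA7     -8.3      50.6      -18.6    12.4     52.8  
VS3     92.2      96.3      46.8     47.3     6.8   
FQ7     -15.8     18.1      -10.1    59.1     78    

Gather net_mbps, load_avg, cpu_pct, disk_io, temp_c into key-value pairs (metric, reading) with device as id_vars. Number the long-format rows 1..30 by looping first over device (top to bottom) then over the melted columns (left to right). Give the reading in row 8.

63.7

30 rows total (6 × 5). Row 8: index ⌊(8-1)/5⌋ = 1 into device → NE6; (8-1) mod 5 = 2 into the melted columns → cpu_pct.
So row 8 is (NE6, cpu_pct, 63.7); reading = 63.7.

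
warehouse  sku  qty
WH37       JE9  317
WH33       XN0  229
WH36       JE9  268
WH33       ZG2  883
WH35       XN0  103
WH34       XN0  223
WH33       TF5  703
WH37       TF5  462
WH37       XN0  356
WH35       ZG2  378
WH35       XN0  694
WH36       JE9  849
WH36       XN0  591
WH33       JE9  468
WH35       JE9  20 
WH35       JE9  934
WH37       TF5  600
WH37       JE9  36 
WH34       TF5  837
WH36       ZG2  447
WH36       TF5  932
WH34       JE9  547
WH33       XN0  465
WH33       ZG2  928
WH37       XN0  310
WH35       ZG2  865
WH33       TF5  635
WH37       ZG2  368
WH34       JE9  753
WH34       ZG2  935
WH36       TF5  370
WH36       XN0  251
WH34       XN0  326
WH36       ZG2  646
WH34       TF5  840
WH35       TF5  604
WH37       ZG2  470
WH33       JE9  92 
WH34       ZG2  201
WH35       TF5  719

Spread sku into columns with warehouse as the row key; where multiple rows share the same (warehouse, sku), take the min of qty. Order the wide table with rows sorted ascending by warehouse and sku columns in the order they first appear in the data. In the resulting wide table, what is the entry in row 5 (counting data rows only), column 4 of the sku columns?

With rows sorted ascending by warehouse, row 5 is warehouse=WH37. sku columns in first-appearance order: JE9, XN0, ZG2, TF5; column 4 is TF5.
Long rows with warehouse=WH37, sku=TF5: min(462, 600) = 462.

462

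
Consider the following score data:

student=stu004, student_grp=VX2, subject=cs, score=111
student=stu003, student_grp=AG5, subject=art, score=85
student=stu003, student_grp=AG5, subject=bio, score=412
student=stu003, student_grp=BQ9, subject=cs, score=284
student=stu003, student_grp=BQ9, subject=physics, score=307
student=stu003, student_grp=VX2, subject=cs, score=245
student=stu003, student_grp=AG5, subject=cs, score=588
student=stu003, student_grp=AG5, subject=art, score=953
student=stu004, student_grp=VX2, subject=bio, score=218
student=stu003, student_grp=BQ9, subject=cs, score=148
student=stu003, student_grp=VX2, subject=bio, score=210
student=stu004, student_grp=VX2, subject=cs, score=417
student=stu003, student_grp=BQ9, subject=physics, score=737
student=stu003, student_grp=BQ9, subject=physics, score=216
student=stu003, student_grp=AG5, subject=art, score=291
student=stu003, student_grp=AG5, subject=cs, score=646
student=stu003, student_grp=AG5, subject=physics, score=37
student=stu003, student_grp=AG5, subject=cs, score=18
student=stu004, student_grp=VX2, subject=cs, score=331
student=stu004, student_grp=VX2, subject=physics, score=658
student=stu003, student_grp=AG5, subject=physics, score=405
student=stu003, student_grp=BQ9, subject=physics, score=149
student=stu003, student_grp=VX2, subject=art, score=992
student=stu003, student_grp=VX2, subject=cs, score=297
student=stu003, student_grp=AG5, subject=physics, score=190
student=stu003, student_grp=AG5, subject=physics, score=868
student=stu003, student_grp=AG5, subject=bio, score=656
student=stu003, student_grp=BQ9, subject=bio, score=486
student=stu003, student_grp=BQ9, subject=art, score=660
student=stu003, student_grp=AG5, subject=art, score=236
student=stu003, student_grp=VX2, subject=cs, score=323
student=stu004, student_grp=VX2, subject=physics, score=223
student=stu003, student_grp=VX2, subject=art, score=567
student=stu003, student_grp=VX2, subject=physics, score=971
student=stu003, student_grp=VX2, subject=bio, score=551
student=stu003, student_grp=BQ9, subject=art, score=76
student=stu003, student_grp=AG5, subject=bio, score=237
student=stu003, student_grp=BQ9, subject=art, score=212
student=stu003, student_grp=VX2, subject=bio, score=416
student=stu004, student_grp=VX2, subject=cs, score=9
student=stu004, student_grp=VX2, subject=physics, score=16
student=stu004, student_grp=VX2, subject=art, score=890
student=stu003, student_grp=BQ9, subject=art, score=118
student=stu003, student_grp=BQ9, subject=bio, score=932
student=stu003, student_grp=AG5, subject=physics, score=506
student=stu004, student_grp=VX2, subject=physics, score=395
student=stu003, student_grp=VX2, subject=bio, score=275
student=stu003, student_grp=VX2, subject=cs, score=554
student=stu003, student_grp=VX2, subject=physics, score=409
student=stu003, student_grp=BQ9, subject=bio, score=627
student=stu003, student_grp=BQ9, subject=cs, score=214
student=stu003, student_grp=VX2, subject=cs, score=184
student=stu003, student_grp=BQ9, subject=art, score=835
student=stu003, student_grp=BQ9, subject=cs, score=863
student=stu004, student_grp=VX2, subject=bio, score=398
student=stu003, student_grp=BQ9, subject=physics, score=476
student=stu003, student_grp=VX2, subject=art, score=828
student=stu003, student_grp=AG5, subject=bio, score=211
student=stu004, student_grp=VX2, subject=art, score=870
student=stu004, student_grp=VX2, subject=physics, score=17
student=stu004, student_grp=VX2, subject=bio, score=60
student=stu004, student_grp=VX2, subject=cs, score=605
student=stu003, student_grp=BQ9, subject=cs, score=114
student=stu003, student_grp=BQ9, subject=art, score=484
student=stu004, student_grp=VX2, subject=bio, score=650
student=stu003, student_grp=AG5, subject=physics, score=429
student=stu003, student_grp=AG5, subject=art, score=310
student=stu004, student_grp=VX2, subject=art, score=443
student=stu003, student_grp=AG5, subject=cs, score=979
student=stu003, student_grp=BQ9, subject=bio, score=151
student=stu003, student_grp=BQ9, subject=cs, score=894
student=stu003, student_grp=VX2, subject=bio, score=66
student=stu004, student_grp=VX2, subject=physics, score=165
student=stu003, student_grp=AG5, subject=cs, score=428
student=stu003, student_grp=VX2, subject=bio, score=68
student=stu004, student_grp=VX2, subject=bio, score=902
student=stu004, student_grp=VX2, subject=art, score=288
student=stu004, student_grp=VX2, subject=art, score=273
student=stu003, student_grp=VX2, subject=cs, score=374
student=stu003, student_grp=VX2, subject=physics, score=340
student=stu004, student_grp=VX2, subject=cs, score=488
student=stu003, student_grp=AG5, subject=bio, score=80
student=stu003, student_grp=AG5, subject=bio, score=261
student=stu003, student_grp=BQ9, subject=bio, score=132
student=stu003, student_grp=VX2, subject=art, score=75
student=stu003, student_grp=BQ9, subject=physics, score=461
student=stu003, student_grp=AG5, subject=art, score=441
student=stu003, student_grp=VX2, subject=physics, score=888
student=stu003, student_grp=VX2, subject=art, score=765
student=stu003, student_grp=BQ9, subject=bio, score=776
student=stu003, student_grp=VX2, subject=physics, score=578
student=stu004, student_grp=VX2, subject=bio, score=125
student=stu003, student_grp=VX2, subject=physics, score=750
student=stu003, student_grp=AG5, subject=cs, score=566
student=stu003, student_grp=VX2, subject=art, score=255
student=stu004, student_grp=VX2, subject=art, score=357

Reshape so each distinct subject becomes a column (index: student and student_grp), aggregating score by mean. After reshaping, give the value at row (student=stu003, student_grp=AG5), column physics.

Rows with student=stu003, student_grp=AG5 and subject=physics: score values are 37, 405, 190, 868, 506, 429.
(37 + 405 + 190 + 868 + 506 + 429) / 6 = 405.83.

405.83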